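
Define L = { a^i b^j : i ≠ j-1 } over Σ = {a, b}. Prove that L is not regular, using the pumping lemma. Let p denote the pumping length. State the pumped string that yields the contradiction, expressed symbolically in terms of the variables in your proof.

a^{p+p!} b^{p+p!+1}

Assume L is regular. Let p be the pumping length given by the pumping lemma.
Choose w = a^p b^{p+p!+1}. Since p ≠ (p+p!+1)-1 = p+p!, w ∈ L; and |w| ≥ p.
Write w = xyz as guaranteed by the lemma, with |xy| ≤ p and |y| ≥ 1.
Since the first p symbols of w are all a's and |xy| ≤ p, y lies entirely in the leading a-block: y = a^k for some k with 1 ≤ k ≤ p.
Since 1 ≤ k ≤ p, k divides p!; set t = 1 + p!/k. Then xy^t z has p + (p!/k)·k = p + p! copies of a. Now the a-count is p+p! and (b-count)-1 = (p+p!+1)-1 = p+p!, so i ≠ j-1 fails. So xy^t z = a^{p+p!} b^{p+p!+1} ∉ L.
This contradicts the pumping lemma, so L is not regular.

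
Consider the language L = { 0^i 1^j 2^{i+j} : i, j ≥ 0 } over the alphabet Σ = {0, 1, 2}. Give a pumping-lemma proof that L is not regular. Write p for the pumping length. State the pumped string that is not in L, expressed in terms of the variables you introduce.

0^{p+k} 1^p 2^{2p}

Assume L is regular; let p be its pumping constant.
Take w = 0^p 1^p 2^{2p} ∈ L (with i=j=p, i+j=2p), |w| = 4p ≥ p.
By the pumping lemma, w = xyz with |xy| ≤ p and |y| > 0.
Because |xy| ≤ p and w begins with p copies of 0, we have y = 0^k with 1 ≤ k ≤ p.
Consider xy^2z = 0^{p+k} 1^p 2^{2p}. Now the 0- and 1-counts sum to 2p+k, but the 2-count is 2p ≠ 2p+k. So xy^2z ∉ L.
Contradiction. Therefore L is not regular.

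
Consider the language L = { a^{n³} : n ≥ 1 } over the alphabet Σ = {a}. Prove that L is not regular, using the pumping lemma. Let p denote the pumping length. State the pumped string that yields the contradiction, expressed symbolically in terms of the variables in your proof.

a^{p³+k}

Assume L is regular; let p be its pumping constant.
Take w = a^{p³} ∈ L with |w| = p³ ≥ p.
By the pumping lemma, w = xyz with |xy| ≤ p and |y| > 0.
Then y = a^k for some k with 1 ≤ k ≤ p.
Pump with i = 2: xy^2z = a^{p³+k}. Since 1 ≤ k ≤ p, p³ < p³+k ≤ p³+p < p³+3p²+3p+1 = (p+1)³, so p³+k is not a perfect cube. So xy^2z ∉ L.
This is a contradiction; hence L is not regular.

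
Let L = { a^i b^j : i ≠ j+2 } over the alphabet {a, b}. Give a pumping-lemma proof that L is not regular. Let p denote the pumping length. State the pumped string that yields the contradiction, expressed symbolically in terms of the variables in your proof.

Assume L is regular. Let p be the pumping length given by the pumping lemma.
Choose w = a^p b^{p+p!-2}. Since p ≠ (p+p!-2)+2 = p+p!, w ∈ L; and |w| ≥ p.
By the pumping lemma, w = xyz with |xy| ≤ p and |y| ≥ 1.
Since the first p symbols of w are all a's and |xy| ≤ p, y lies entirely in the leading a-block: y = a^k for some k with 1 ≤ k ≤ p.
Since 1 ≤ k ≤ p, k divides p!; set t = 1 + p!/k. Then xy^t z has p + (p!/k)·k = p + p! copies of a. Now the a-count is p+p! and (b-count)+2 = (p+p!-2)+2 = p+p!, so i ≠ j+2 fails. So xy^t z = a^{p+p!} b^{p+p!-2} ∉ L.
This contradicts the pumping lemma, so L is not regular.

a^{p+p!} b^{p+p!-2}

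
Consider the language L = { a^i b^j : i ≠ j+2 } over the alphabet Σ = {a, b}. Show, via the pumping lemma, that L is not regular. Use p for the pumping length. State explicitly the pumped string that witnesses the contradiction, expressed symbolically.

Assume L is regular. Let p be the pumping length given by the pumping lemma.
Choose w = a^p b^{p+p!-2}. Since p ≠ (p+p!-2)+2 = p+p!, w ∈ L; and |w| ≥ p.
Write w = xyz as guaranteed by the lemma, with |xy| ≤ p and |y| > 0.
Since the first p symbols of w are all a's and |xy| ≤ p, y lies entirely in the leading a-block: y = a^k for some k with 1 ≤ k ≤ p.
Since 1 ≤ k ≤ p, k divides p!; set t = 1 + p!/k. Then xy^t z has p + (p!/k)·k = p + p! copies of a. Now the a-count is p+p! and (b-count)+2 = (p+p!-2)+2 = p+p!, so i ≠ j+2 fails. So xy^t z = a^{p+p!} b^{p+p!-2} ∉ L.
Contradiction. Therefore L is not regular.

a^{p+p!} b^{p+p!-2}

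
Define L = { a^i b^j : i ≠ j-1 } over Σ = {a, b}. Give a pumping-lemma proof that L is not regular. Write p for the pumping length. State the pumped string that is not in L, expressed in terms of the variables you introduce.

a^{p+p!} b^{p+p!+1}

Toward a contradiction, assume L is regular with pumping length p.
Choose w = a^p b^{p+p!+1}. Since p ≠ (p+p!+1)-1 = p+p!, w ∈ L; and |w| ≥ p.
The pumping lemma gives a decomposition w = xyz where |xy| ≤ p and |y| ≥ 1.
The first p characters of w are a's, so xy (and hence y) consists only of a's. Write y = a^k, 1 ≤ k ≤ p.
Since 1 ≤ k ≤ p, k divides p!; set t = 1 + p!/k. Then xy^t z has p + (p!/k)·k = p + p! copies of a. Now the a-count is p+p! and (b-count)-1 = (p+p!+1)-1 = p+p!, so i ≠ j-1 fails. So xy^t z = a^{p+p!} b^{p+p!+1} ∉ L.
This is a contradiction; hence L is not regular.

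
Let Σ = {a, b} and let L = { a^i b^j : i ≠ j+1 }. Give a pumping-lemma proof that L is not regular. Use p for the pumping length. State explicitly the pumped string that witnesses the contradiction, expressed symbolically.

a^{p+p!} b^{p+p!-1}

Assume L is regular; let p be its pumping constant.
Choose w = a^p b^{p+p!-1}. Since p ≠ (p+p!-1)+1 = p+p!, w ∈ L; and |w| ≥ p.
By the pumping lemma, w = xyz with |xy| ≤ p and |y| > 0.
Because |xy| ≤ p and w begins with p copies of a, we have y = a^k with 1 ≤ k ≤ p.
Since 1 ≤ k ≤ p, k divides p!; set t = 1 + p!/k. Then xy^t z has p + (p!/k)·k = p + p! copies of a. Now the a-count is p+p! and (b-count)+1 = (p+p!-1)+1 = p+p!, so i ≠ j+1 fails. So xy^t z = a^{p+p!} b^{p+p!-1} ∉ L.
This contradicts the pumping lemma, so L is not regular.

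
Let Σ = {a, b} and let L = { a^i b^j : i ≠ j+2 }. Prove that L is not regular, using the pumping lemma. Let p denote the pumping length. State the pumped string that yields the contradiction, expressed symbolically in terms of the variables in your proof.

Toward a contradiction, assume L is regular with pumping length p.
Choose w = a^p b^{p+p!-2}. Since p ≠ (p+p!-2)+2 = p+p!, w ∈ L; and |w| ≥ p.
The pumping lemma gives a decomposition w = xyz where |xy| ≤ p and |y| > 0.
Because |xy| ≤ p and w begins with p copies of a, we have y = a^k with 1 ≤ k ≤ p.
Since 1 ≤ k ≤ p, k divides p!; set t = 1 + p!/k. Then xy^t z has p + (p!/k)·k = p + p! copies of a. Now the a-count is p+p! and (b-count)+2 = (p+p!-2)+2 = p+p!, so i ≠ j+2 fails. So xy^t z = a^{p+p!} b^{p+p!-2} ∉ L.
This contradicts the pumping lemma, so L is not regular.

a^{p+p!} b^{p+p!-2}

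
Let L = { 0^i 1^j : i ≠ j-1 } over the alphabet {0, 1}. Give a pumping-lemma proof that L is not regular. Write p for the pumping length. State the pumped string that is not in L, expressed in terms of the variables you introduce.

Assume L is regular; let p be its pumping constant.
Choose w = 0^p 1^{p+p!+1}. Since p ≠ (p+p!+1)-1 = p+p!, w ∈ L; and |w| ≥ p.
By the pumping lemma, w = xyz with |xy| ≤ p and |y| ≥ 1.
The first p characters of w are 0's, so xy (and hence y) consists only of 0's. Write y = 0^k, 1 ≤ k ≤ p.
Since 1 ≤ k ≤ p, k divides p!; set t = 1 + p!/k. Then xy^t z has p + (p!/k)·k = p + p! copies of 0. Now the 0-count is p+p! and (1-count)-1 = (p+p!+1)-1 = p+p!, so i ≠ j-1 fails. So xy^t z = 0^{p+p!} 1^{p+p!+1} ∉ L.
This is a contradiction; hence L is not regular.

0^{p+p!} 1^{p+p!+1}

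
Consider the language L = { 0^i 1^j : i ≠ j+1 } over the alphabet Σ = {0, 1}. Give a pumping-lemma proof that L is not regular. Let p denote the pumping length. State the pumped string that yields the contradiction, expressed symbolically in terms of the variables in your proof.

0^{p+p!} 1^{p+p!-1}

Suppose for contradiction that L is regular, and let p be the pumping length.
Choose w = 0^p 1^{p+p!-1}. Since p ≠ (p+p!-1)+1 = p+p!, w ∈ L; and |w| ≥ p.
Write w = xyz as guaranteed by the lemma, with |xy| ≤ p and |y| > 0.
The first p characters of w are 0's, so xy (and hence y) consists only of 0's. Write y = 0^k, 1 ≤ k ≤ p.
Since 1 ≤ k ≤ p, k divides p!; set t = 1 + p!/k. Then xy^t z has p + (p!/k)·k = p + p! copies of 0. Now the 0-count is p+p! and (1-count)+1 = (p+p!-1)+1 = p+p!, so i ≠ j+1 fails. So xy^t z = 0^{p+p!} 1^{p+p!-1} ∉ L.
Contradiction. Therefore L is not regular.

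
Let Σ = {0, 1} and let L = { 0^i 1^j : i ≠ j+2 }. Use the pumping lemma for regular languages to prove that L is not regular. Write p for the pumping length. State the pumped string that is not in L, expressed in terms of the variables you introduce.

Toward a contradiction, assume L is regular with pumping length p.
Choose w = 0^p 1^{p+p!-2}. Since p ≠ (p+p!-2)+2 = p+p!, w ∈ L; and |w| ≥ p.
By the pumping lemma, w = xyz with |xy| ≤ p and |y| ≥ 1.
The first p characters of w are 0's, so xy (and hence y) consists only of 0's. Write y = 0^k, 1 ≤ k ≤ p.
Since 1 ≤ k ≤ p, k divides p!; set t = 1 + p!/k. Then xy^t z has p + (p!/k)·k = p + p! copies of 0. Now the 0-count is p+p! and (1-count)+2 = (p+p!-2)+2 = p+p!, so i ≠ j+2 fails. So xy^t z = 0^{p+p!} 1^{p+p!-2} ∉ L.
This contradicts the pumping lemma, so L is not regular.

0^{p+p!} 1^{p+p!-2}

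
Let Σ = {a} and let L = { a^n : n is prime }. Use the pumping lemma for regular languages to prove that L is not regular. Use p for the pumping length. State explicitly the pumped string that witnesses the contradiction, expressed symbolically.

Suppose for contradiction that L is regular, and let p be the pumping length.
Let q be a prime with q ≥ p+2 (infinitely many primes exist), and take w = a^q ∈ L with |w| = q ≥ p.
The pumping lemma gives a decomposition w = xyz where |xy| ≤ p and |y| > 0.
Then y = a^k for some k with 1 ≤ k ≤ p.
Since 1 ≤ k ≤ p, |xz| = q-k. Pump with i = q+1: |xy^{q+1}z| = (q-k)+(q+1)k = q+qk = q(1+k), which is composite (both factors ≥ 2). So xy^{q+1}z = a^{q(1+k)} ∉ L.
This is a contradiction; hence L is not regular.

a^{q(1+k)}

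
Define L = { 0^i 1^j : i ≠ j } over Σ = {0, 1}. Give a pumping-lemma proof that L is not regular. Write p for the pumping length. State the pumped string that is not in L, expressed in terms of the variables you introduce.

Suppose for contradiction that L is regular, and let p be the pumping length.
Choose w = 0^p 1^{p+p!}. Since p ≠ p+p!, w ∈ L; and |w| ≥ p.
Write w = xyz as guaranteed by the lemma, with |xy| ≤ p and y is nonempty.
Since the first p symbols of w are all 0's and |xy| ≤ p, y lies entirely in the leading 0-block: y = 0^k for some k with 1 ≤ k ≤ p.
Since 1 ≤ k ≤ p, k divides p!; set t = 1 + p!/k. Then xy^t z has p + (p!/k)·k = p + p! copies of 0. Now the 0-count equals the 1-count, so i ≠ j fails. So xy^t z = 0^{p+p!} 1^{p+p!} ∉ L.
Contradiction. Therefore L is not regular.

0^{p+p!} 1^{p+p!}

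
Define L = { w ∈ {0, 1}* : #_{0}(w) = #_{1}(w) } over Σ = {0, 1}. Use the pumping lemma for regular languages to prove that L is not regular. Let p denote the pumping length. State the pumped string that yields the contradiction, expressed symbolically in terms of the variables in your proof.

Toward a contradiction, assume L is regular with pumping length p.
Choose w = 0^p 1^p ∈ L with |w| = 2p ≥ p.
Write w = xyz as guaranteed by the lemma, with |xy| ≤ p and |y| ≥ 1.
Because |xy| ≤ p and w begins with p copies of 0, we have y = 0^k with 1 ≤ k ≤ p.
Pump with i = 2: xy^2z = 0^{p+k} 1^p has p+k occurrences of 0 but only p of 1. Since k ≥ 1 the counts differ, so xy^2z ∉ L.
This is a contradiction; hence L is not regular.

0^{p+k} 1^p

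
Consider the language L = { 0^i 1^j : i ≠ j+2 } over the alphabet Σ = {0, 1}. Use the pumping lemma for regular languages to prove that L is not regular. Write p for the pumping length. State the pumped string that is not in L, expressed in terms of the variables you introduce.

0^{p+p!} 1^{p+p!-2}

Toward a contradiction, assume L is regular with pumping length p.
Choose w = 0^p 1^{p+p!-2}. Since p ≠ (p+p!-2)+2 = p+p!, w ∈ L; and |w| ≥ p.
Write w = xyz as guaranteed by the lemma, with |xy| ≤ p and y is nonempty.
Since the first p symbols of w are all 0's and |xy| ≤ p, y lies entirely in the leading 0-block: y = 0^k for some k with 1 ≤ k ≤ p.
Since 1 ≤ k ≤ p, k divides p!; set t = 1 + p!/k. Then xy^t z has p + (p!/k)·k = p + p! copies of 0. Now the 0-count is p+p! and (1-count)+2 = (p+p!-2)+2 = p+p!, so i ≠ j+2 fails. So xy^t z = 0^{p+p!} 1^{p+p!-2} ∉ L.
Contradiction. Therefore L is not regular.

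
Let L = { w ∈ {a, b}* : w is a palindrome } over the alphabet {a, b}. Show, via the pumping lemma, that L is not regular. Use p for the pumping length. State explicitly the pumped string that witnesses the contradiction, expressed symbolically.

a^{p+k} b a^p

Assume L is regular; let p be its pumping constant.
Take w = a^p b a^p, a palindrome of length 2p+1 ≥ p.
Write w = xyz as guaranteed by the lemma, with |xy| ≤ p and |y| ≥ 1.
Since the first p symbols of w are all a's and |xy| ≤ p, y lies entirely in the leading a-block: y = a^k for some k with 1 ≤ k ≤ p.
Pump with i = 2: xy^2z = a^{p+k} b a^p. Its reverse is a^p b a^{p+k}, which differs from xy^2z since k ≥ 1. So xy^2z is not a palindrome and xy^2z ∉ L.
Contradiction. Therefore L is not regular.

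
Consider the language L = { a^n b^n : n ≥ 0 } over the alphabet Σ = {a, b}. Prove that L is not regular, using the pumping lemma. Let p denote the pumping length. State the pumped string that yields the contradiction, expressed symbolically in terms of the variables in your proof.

Toward a contradiction, assume L is regular with pumping length p.
Let w = a^p b^p ∈ L; note |w| = 2p ≥ p.
Write w = xyz as guaranteed by the lemma, with |xy| ≤ p and y is nonempty.
The first p characters of w are a's, so xy (and hence y) consists only of a's. Write y = a^k, 1 ≤ k ≤ p.
Pump with i = 2: xy^2z = a^{p+k} b^p. For this to lie in L we would need p = p+k, which forces k = 0. But k ≥ 1, so xy^2z ∉ L.
This is a contradiction; hence L is not regular.

a^{p+k} b^p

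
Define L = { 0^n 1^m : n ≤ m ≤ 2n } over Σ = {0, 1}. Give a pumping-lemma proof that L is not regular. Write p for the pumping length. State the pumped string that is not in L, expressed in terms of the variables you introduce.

0^{p+k} 1^p

Suppose for contradiction that L is regular, and let p be the pumping length.
Take w = 0^p 1^p ∈ L (since p ≤ p ≤ 2p), with |w| = 2p ≥ p.
Write w = xyz as guaranteed by the lemma, with |xy| ≤ p and |y| ≥ 1.
Since the first p symbols of w are all 0's and |xy| ≤ p, y lies entirely in the leading 0-block: y = 0^k for some k with 1 ≤ k ≤ p.
Pump with i = 2: xy^2z = 0^{p+k} 1^p. Now n = p+k > p = m, so the condition n ≤ m fails. Thus xy^2z ∉ L.
Contradiction. Therefore L is not regular.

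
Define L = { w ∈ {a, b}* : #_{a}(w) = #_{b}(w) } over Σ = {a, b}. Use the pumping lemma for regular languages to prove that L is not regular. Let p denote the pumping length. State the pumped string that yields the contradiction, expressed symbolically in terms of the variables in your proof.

Assume L is regular; let p be its pumping constant.
Choose w = a^p b^p ∈ L with |w| = 2p ≥ p.
The pumping lemma gives a decomposition w = xyz where |xy| ≤ p and |y| > 0.
Because |xy| ≤ p and w begins with p copies of a, we have y = a^k with 1 ≤ k ≤ p.
Pump with i = 2: xy^2z = a^{p+k} b^p has p+k occurrences of a but only p of b. Since k ≥ 1 the counts differ, so xy^2z ∉ L.
This contradicts the pumping lemma, so L is not regular.

a^{p+k} b^p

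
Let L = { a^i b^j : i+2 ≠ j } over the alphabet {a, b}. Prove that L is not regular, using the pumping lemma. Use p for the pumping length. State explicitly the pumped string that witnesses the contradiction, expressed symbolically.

a^{p+p!} b^{p+p!+2}

Toward a contradiction, assume L is regular with pumping length p.
Choose w = a^p b^{p+p!+2}. Since p ≠ (p+p!+2)-2 = p+p!, w ∈ L; and |w| ≥ p.
The pumping lemma gives a decomposition w = xyz where |xy| ≤ p and y is nonempty.
Because |xy| ≤ p and w begins with p copies of a, we have y = a^k with 1 ≤ k ≤ p.
Since 1 ≤ k ≤ p, k divides p!; set t = 1 + p!/k. Then xy^t z has p + (p!/k)·k = p + p! copies of a. Now the a-count is p+p! and (b-count)-2 = (p+p!+2)-2 = p+p!, so i+2 ≠ j fails. So xy^t z = a^{p+p!} b^{p+p!+2} ∉ L.
This is a contradiction; hence L is not regular.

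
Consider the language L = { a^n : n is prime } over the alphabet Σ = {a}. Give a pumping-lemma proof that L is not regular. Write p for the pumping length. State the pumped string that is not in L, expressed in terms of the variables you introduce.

Assume L is regular. Let p be the pumping length given by the pumping lemma.
Let q be a prime with q ≥ p+2 (infinitely many primes exist), and take w = a^q ∈ L with |w| = q ≥ p.
Write w = xyz as guaranteed by the lemma, with |xy| ≤ p and |y| ≥ 1.
Then y = a^k for some k with 1 ≤ k ≤ p.
Since 1 ≤ k ≤ p, |xz| = q-k. Pump with i = q+1: |xy^{q+1}z| = (q-k)+(q+1)k = q+qk = q(1+k), which is composite (both factors ≥ 2). So xy^{q+1}z = a^{q(1+k)} ∉ L.
This contradicts the pumping lemma, so L is not regular.

a^{q(1+k)}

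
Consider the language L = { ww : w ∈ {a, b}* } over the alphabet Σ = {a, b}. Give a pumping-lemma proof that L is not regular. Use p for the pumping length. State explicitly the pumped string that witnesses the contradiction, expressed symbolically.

Toward a contradiction, assume L is regular with pumping length p.
Take w = a^p b^p a^p b^p = uu where u = a^pb^p; then w ∈ L and |w| = 4p ≥ p.
Write w = xyz as guaranteed by the lemma, with |xy| ≤ p and |y| > 0.
The first p characters of w are a's, so xy (and hence y) consists only of a's. Write y = a^k, 1 ≤ k ≤ p.
Pump with i = 2: xy^2z = a^{p+k} b^p a^p b^p, of length 4p+k. Suppose this equals vv. The string starts with a and ends with b, so v does too; thus the boundary between the two copies of v is a b→a transition. There is exactly one such transition, at position 2p+k, so |v| = 2p+k and |vv| = 4p+2k ≠ 4p+k since k ≥ 1. So xy^2z ∉ L.
Contradiction. Therefore L is not regular.

a^{p+k} b^p a^p b^p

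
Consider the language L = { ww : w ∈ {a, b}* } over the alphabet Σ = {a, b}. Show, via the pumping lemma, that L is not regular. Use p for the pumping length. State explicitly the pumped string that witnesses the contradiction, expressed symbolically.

Toward a contradiction, assume L is regular with pumping length p.
Take w = a^p b^p a^p b^p = uu where u = a^pb^p; then w ∈ L and |w| = 4p ≥ p.
By the pumping lemma, w = xyz with |xy| ≤ p and |y| > 0.
The first p characters of w are a's, so xy (and hence y) consists only of a's. Write y = a^k, 1 ≤ k ≤ p.
Pump with i = 2: xy^2z = a^{p+k} b^p a^p b^p, of length 4p+k. Suppose this equals vv. The string starts with a and ends with b, so v does too; thus the boundary between the two copies of v is a b→a transition. There is exactly one such transition, at position 2p+k, so |v| = 2p+k and |vv| = 4p+2k ≠ 4p+k since k ≥ 1. So xy^2z ∉ L.
This contradicts the pumping lemma, so L is not regular.

a^{p+k} b^p a^p b^p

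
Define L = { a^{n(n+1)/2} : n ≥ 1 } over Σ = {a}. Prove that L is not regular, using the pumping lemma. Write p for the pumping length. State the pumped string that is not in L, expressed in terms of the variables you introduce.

Assume L is regular; let p be its pumping constant.
Take w = a^{p(p+1)/2} ∈ L with |w| = p(p+1)/2 ≥ p.
Write w = xyz as guaranteed by the lemma, with |xy| ≤ p and |y| ≥ 1.
Then y = a^k for some k with 1 ≤ k ≤ p.
Pump with i = 2: xy^2z = a^{p(p+1)/2+k}. Since 1 ≤ k ≤ p, p(p+1)/2 < p(p+1)/2+k ≤ p(p+1)/2+p < (p+1)(p+2)/2, so p(p+1)/2+k is strictly between consecutive triangular numbers. So xy^2z ∉ L.
Contradiction. Therefore L is not regular.

a^{p(p+1)/2+k}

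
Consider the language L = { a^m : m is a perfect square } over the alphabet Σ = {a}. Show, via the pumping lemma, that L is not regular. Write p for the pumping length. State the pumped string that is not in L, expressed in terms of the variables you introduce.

a^{p²+k}

Toward a contradiction, assume L is regular with pumping length p.
Take w = a^{p²} ∈ L with |w| = p² ≥ p.
The pumping lemma gives a decomposition w = xyz where |xy| ≤ p and |y| > 0.
Then y = a^k for some k with 1 ≤ k ≤ p.
Pump with i = 2: xy^2z = a^{p²+k}. Since 1 ≤ k ≤ p, p² < p²+k ≤ p²+p < (p+1)², so p²+k lies strictly between consecutive squares and is not a perfect square. So xy^2z ∉ L.
Contradiction. Therefore L is not regular.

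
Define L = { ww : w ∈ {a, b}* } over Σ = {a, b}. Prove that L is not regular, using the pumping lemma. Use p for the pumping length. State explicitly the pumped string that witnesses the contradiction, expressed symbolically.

a^{p+k} b^p a^p b^p

Assume L is regular. Let p be the pumping length given by the pumping lemma.
Take w = a^p b^p a^p b^p = uu where u = a^pb^p; then w ∈ L and |w| = 4p ≥ p.
The pumping lemma gives a decomposition w = xyz where |xy| ≤ p and |y| ≥ 1.
The first p characters of w are a's, so xy (and hence y) consists only of a's. Write y = a^k, 1 ≤ k ≤ p.
Pump with i = 2: xy^2z = a^{p+k} b^p a^p b^p, of length 4p+k. Suppose this equals vv. The string starts with a and ends with b, so v does too; thus the boundary between the two copies of v is a b→a transition. There is exactly one such transition, at position 2p+k, so |v| = 2p+k and |vv| = 4p+2k ≠ 4p+k since k ≥ 1. So xy^2z ∉ L.
This contradicts the pumping lemma, so L is not regular.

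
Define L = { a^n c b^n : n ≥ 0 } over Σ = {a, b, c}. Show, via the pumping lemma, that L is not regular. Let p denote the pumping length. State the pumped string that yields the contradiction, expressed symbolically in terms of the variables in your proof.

Toward a contradiction, assume L is regular with pumping length p.
Take w = a^p c b^p ∈ L with |w| = 2p+1 ≥ p.
By the pumping lemma, w = xyz with |xy| ≤ p and |y| > 0.
Because |xy| ≤ p and w begins with p copies of a, we have y = a^k with 1 ≤ k ≤ p.
Pump with i = 2: xy^2z = a^{p+k} c b^p, which would require p+k = p. But k ≥ 1, so xy^2z ∉ L.
Contradiction. Therefore L is not regular.

a^{p+k} c b^p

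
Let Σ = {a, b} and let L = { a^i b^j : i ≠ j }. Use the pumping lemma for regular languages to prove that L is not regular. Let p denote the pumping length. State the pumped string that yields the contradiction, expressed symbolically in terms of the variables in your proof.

a^{p+p!} b^{p+p!}

Toward a contradiction, assume L is regular with pumping length p.
Choose w = a^p b^{p+p!}. Since p ≠ p+p!, w ∈ L; and |w| ≥ p.
By the pumping lemma, w = xyz with |xy| ≤ p and |y| > 0.
Because |xy| ≤ p and w begins with p copies of a, we have y = a^k with 1 ≤ k ≤ p.
Since 1 ≤ k ≤ p, k divides p!; set t = 1 + p!/k. Then xy^t z has p + (p!/k)·k = p + p! copies of a. Now the a-count equals the b-count, so i ≠ j fails. So xy^t z = a^{p+p!} b^{p+p!} ∉ L.
This contradicts the pumping lemma, so L is not regular.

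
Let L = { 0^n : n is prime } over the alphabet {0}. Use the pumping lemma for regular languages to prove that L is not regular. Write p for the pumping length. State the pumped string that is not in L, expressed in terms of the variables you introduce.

0^{q(1+k)}

Assume L is regular. Let p be the pumping length given by the pumping lemma.
Let q be a prime with q ≥ p+2 (infinitely many primes exist), and take w = 0^q ∈ L with |w| = q ≥ p.
By the pumping lemma, w = xyz with |xy| ≤ p and y is nonempty.
Then y = 0^k for some k with 1 ≤ k ≤ p.
Since 1 ≤ k ≤ p, |xz| = q-k. Pump with i = q+1: |xy^{q+1}z| = (q-k)+(q+1)k = q+qk = q(1+k), which is composite (both factors ≥ 2). So xy^{q+1}z = 0^{q(1+k)} ∉ L.
This is a contradiction; hence L is not regular.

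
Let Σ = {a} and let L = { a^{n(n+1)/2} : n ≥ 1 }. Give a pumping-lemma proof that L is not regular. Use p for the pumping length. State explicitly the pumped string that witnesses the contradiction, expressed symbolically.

a^{p(p+1)/2+k}

Assume L is regular. Let p be the pumping length given by the pumping lemma.
Take w = a^{p(p+1)/2} ∈ L with |w| = p(p+1)/2 ≥ p.
Write w = xyz as guaranteed by the lemma, with |xy| ≤ p and |y| ≥ 1.
Then y = a^k for some k with 1 ≤ k ≤ p.
Pump with i = 2: xy^2z = a^{p(p+1)/2+k}. Since 1 ≤ k ≤ p, p(p+1)/2 < p(p+1)/2+k ≤ p(p+1)/2+p < (p+1)(p+2)/2, so p(p+1)/2+k is strictly between consecutive triangular numbers. So xy^2z ∉ L.
Contradiction. Therefore L is not regular.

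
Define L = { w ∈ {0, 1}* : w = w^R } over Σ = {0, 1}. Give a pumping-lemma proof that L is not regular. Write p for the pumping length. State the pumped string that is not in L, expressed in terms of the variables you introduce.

Assume L is regular; let p be its pumping constant.
Take w = 0^p 1 0^p, a palindrome of length 2p+1 ≥ p.
Write w = xyz as guaranteed by the lemma, with |xy| ≤ p and y is nonempty.
Because |xy| ≤ p and w begins with p copies of 0, we have y = 0^k with 1 ≤ k ≤ p.
Pump with i = 2: xy^2z = 0^{p+k} 1 0^p. Its reverse is 0^p 1 0^{p+k}, which differs from xy^2z since k ≥ 1. So xy^2z is not a palindrome and xy^2z ∉ L.
Contradiction. Therefore L is not regular.

0^{p+k} 1 0^p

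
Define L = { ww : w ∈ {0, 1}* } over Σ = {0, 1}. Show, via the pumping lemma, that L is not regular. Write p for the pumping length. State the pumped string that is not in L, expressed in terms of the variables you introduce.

0^{p+k} 1^p 0^p 1^p

Assume L is regular. Let p be the pumping length given by the pumping lemma.
Take w = 0^p 1^p 0^p 1^p = uu where u = 0^p1^p; then w ∈ L and |w| = 4p ≥ p.
By the pumping lemma, w = xyz with |xy| ≤ p and |y| > 0.
Because |xy| ≤ p and w begins with p copies of 0, we have y = 0^k with 1 ≤ k ≤ p.
Pump with i = 2: xy^2z = 0^{p+k} 1^p 0^p 1^p, of length 4p+k. Suppose this equals vv. The string starts with 0 and ends with 1, so v does too; thus the boundary between the two copies of v is a 1→0 transition. There is exactly one such transition, at position 2p+k, so |v| = 2p+k and |vv| = 4p+2k ≠ 4p+k since k ≥ 1. So xy^2z ∉ L.
This is a contradiction; hence L is not regular.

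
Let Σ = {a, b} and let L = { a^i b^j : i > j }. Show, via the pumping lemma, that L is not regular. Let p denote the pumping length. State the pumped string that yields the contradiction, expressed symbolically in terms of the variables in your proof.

Toward a contradiction, assume L is regular with pumping length p.
Choose w = a^{p+1} b^p ∈ L, with |w| = 2p+1 ≥ p.
Write w = xyz as guaranteed by the lemma, with |xy| ≤ p and |y| > 0.
The first p characters of w are a's, so xy (and hence y) consists only of a's. Write y = a^k, 1 ≤ k ≤ p.
Consider xy^0z = xz = a^{p+1-k} b^p. Since k ≥ 1, the a-count p+1-k is at most p, so i > j fails; thus xz ∉ L.
This is a contradiction; hence L is not regular.

a^{p+1-k} b^p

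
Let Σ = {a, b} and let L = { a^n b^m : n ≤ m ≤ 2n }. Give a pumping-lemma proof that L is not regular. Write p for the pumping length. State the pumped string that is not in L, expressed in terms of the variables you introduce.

a^{p+k} b^p

Assume L is regular; let p be its pumping constant.
Take w = a^p b^p ∈ L (since p ≤ p ≤ 2p), with |w| = 2p ≥ p.
The pumping lemma gives a decomposition w = xyz where |xy| ≤ p and |y| ≥ 1.
Because |xy| ≤ p and w begins with p copies of a, we have y = a^k with 1 ≤ k ≤ p.
Pump with i = 2: xy^2z = a^{p+k} b^p. Now n = p+k > p = m, so the condition n ≤ m fails. Thus xy^2z ∉ L.
This is a contradiction; hence L is not regular.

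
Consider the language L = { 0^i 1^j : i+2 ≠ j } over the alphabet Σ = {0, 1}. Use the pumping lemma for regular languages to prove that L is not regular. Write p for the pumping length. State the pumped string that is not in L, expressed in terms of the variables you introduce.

0^{p+p!} 1^{p+p!+2}

Toward a contradiction, assume L is regular with pumping length p.
Choose w = 0^p 1^{p+p!+2}. Since p ≠ (p+p!+2)-2 = p+p!, w ∈ L; and |w| ≥ p.
By the pumping lemma, w = xyz with |xy| ≤ p and |y| ≥ 1.
Because |xy| ≤ p and w begins with p copies of 0, we have y = 0^k with 1 ≤ k ≤ p.
Since 1 ≤ k ≤ p, k divides p!; set t = 1 + p!/k. Then xy^t z has p + (p!/k)·k = p + p! copies of 0. Now the 0-count is p+p! and (1-count)-2 = (p+p!+2)-2 = p+p!, so i+2 ≠ j fails. So xy^t z = 0^{p+p!} 1^{p+p!+2} ∉ L.
This contradicts the pumping lemma, so L is not regular.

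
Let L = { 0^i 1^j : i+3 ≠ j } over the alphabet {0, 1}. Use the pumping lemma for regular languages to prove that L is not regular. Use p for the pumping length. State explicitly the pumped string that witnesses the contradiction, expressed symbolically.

Assume L is regular. Let p be the pumping length given by the pumping lemma.
Choose w = 0^p 1^{p+p!+3}. Since p ≠ (p+p!+3)-3 = p+p!, w ∈ L; and |w| ≥ p.
The pumping lemma gives a decomposition w = xyz where |xy| ≤ p and |y| > 0.
The first p characters of w are 0's, so xy (and hence y) consists only of 0's. Write y = 0^k, 1 ≤ k ≤ p.
Since 1 ≤ k ≤ p, k divides p!; set t = 1 + p!/k. Then xy^t z has p + (p!/k)·k = p + p! copies of 0. Now the 0-count is p+p! and (1-count)-3 = (p+p!+3)-3 = p+p!, so i+3 ≠ j fails. So xy^t z = 0^{p+p!} 1^{p+p!+3} ∉ L.
This is a contradiction; hence L is not regular.

0^{p+p!} 1^{p+p!+3}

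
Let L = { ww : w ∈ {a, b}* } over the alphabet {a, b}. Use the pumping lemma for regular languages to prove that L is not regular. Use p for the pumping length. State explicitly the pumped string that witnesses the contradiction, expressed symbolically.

Assume L is regular; let p be its pumping constant.
Take w = a^p b^p a^p b^p = uu where u = a^pb^p; then w ∈ L and |w| = 4p ≥ p.
By the pumping lemma, w = xyz with |xy| ≤ p and y is nonempty.
The first p characters of w are a's, so xy (and hence y) consists only of a's. Write y = a^k, 1 ≤ k ≤ p.
Pump with i = 2: xy^2z = a^{p+k} b^p a^p b^p, of length 4p+k. Suppose this equals vv. The string starts with a and ends with b, so v does too; thus the boundary between the two copies of v is a b→a transition. There is exactly one such transition, at position 2p+k, so |v| = 2p+k and |vv| = 4p+2k ≠ 4p+k since k ≥ 1. So xy^2z ∉ L.
Contradiction. Therefore L is not regular.

a^{p+k} b^p a^p b^p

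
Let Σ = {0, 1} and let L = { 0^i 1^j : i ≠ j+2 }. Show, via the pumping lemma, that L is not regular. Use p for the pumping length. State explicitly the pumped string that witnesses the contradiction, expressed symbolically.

Suppose for contradiction that L is regular, and let p be the pumping length.
Choose w = 0^p 1^{p+p!-2}. Since p ≠ (p+p!-2)+2 = p+p!, w ∈ L; and |w| ≥ p.
By the pumping lemma, w = xyz with |xy| ≤ p and y is nonempty.
The first p characters of w are 0's, so xy (and hence y) consists only of 0's. Write y = 0^k, 1 ≤ k ≤ p.
Since 1 ≤ k ≤ p, k divides p!; set t = 1 + p!/k. Then xy^t z has p + (p!/k)·k = p + p! copies of 0. Now the 0-count is p+p! and (1-count)+2 = (p+p!-2)+2 = p+p!, so i ≠ j+2 fails. So xy^t z = 0^{p+p!} 1^{p+p!-2} ∉ L.
This contradicts the pumping lemma, so L is not regular.

0^{p+p!} 1^{p+p!-2}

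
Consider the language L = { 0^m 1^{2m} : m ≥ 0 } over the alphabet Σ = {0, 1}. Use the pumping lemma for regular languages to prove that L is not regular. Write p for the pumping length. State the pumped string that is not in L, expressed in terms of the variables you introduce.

0^{p+k} 1^{2p}

Assume L is regular; let p be its pumping constant.
Let w = 0^p 1^{2p} ∈ L; note |w| = 3p ≥ p.
Write w = xyz as guaranteed by the lemma, with |xy| ≤ p and |y| > 0.
Since the first p symbols of w are all 0's and |xy| ≤ p, y lies entirely in the leading 0-block: y = 0^k for some k with 1 ≤ k ≤ p.
Pump with i = 2: xy^2z = 0^{p+k} 1^{2p}. For this to lie in L we would need 2p = 2(p+k), which forces k = 0. But k ≥ 1, so xy^2z ∉ L.
This is a contradiction; hence L is not regular.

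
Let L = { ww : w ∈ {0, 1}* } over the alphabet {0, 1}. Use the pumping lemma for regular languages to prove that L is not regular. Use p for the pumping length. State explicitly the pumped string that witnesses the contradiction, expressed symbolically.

0^{p+k} 1^p 0^p 1^p

Suppose for contradiction that L is regular, and let p be the pumping length.
Take w = 0^p 1^p 0^p 1^p = uu where u = 0^p1^p; then w ∈ L and |w| = 4p ≥ p.
By the pumping lemma, w = xyz with |xy| ≤ p and |y| > 0.
Because |xy| ≤ p and w begins with p copies of 0, we have y = 0^k with 1 ≤ k ≤ p.
Pump with i = 2: xy^2z = 0^{p+k} 1^p 0^p 1^p, of length 4p+k. Suppose this equals vv. The string starts with 0 and ends with 1, so v does too; thus the boundary between the two copies of v is a 1→0 transition. There is exactly one such transition, at position 2p+k, so |v| = 2p+k and |vv| = 4p+2k ≠ 4p+k since k ≥ 1. So xy^2z ∉ L.
This contradicts the pumping lemma, so L is not regular.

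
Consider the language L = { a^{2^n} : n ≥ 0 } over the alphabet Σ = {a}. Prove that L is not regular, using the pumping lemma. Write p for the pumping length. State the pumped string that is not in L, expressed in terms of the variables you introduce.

a^{2^p+k}

Toward a contradiction, assume L is regular with pumping length p.
Take w = a^{2^p} ∈ L with |w| = 2^p ≥ p.
Write w = xyz as guaranteed by the lemma, with |xy| ≤ p and |y| ≥ 1.
Then y = a^k for some k with 1 ≤ k ≤ p.
Pump with i = 2: xy^2z = a^{2^p+k}. Since 1 ≤ k ≤ p < 2^p, we have 2^p < 2^p+k < 2^{p+1}, so 2^p+k is not a power of 2. So xy^2z ∉ L.
This contradicts the pumping lemma, so L is not regular.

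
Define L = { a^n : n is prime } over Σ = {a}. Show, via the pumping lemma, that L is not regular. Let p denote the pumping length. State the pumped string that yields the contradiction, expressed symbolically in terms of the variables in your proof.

Toward a contradiction, assume L is regular with pumping length p.
Let q be a prime with q ≥ p+2 (infinitely many primes exist), and take w = a^q ∈ L with |w| = q ≥ p.
Write w = xyz as guaranteed by the lemma, with |xy| ≤ p and |y| ≥ 1.
Then y = a^k for some k with 1 ≤ k ≤ p.
Since 1 ≤ k ≤ p, |xz| = q-k. Pump with i = q+1: |xy^{q+1}z| = (q-k)+(q+1)k = q+qk = q(1+k), which is composite (both factors ≥ 2). So xy^{q+1}z = a^{q(1+k)} ∉ L.
This is a contradiction; hence L is not regular.

a^{q(1+k)}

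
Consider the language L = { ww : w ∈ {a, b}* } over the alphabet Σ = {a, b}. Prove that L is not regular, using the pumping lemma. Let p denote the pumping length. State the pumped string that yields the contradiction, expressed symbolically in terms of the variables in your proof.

a^{p+k} b^p a^p b^p

Toward a contradiction, assume L is regular with pumping length p.
Take w = a^p b^p a^p b^p = uu where u = a^pb^p; then w ∈ L and |w| = 4p ≥ p.
The pumping lemma gives a decomposition w = xyz where |xy| ≤ p and |y| > 0.
Since the first p symbols of w are all a's and |xy| ≤ p, y lies entirely in the leading a-block: y = a^k for some k with 1 ≤ k ≤ p.
Pump with i = 2: xy^2z = a^{p+k} b^p a^p b^p, of length 4p+k. Suppose this equals vv. The string starts with a and ends with b, so v does too; thus the boundary between the two copies of v is a b→a transition. There is exactly one such transition, at position 2p+k, so |v| = 2p+k and |vv| = 4p+2k ≠ 4p+k since k ≥ 1. So xy^2z ∉ L.
This contradicts the pumping lemma, so L is not regular.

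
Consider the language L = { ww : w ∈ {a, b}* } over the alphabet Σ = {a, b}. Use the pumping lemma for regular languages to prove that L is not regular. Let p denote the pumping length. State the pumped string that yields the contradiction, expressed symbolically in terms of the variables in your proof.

Assume L is regular. Let p be the pumping length given by the pumping lemma.
Take w = a^p b^p a^p b^p = uu where u = a^pb^p; then w ∈ L and |w| = 4p ≥ p.
The pumping lemma gives a decomposition w = xyz where |xy| ≤ p and y is nonempty.
The first p characters of w are a's, so xy (and hence y) consists only of a's. Write y = a^k, 1 ≤ k ≤ p.
Pump with i = 2: xy^2z = a^{p+k} b^p a^p b^p, of length 4p+k. Suppose this equals vv. The string starts with a and ends with b, so v does too; thus the boundary between the two copies of v is a b→a transition. There is exactly one such transition, at position 2p+k, so |v| = 2p+k and |vv| = 4p+2k ≠ 4p+k since k ≥ 1. So xy^2z ∉ L.
This is a contradiction; hence L is not regular.

a^{p+k} b^p a^p b^p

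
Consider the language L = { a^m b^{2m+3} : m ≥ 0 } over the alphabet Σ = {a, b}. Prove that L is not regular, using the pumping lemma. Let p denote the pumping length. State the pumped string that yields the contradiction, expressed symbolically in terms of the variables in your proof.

a^{p+k} b^{2p+3}

Suppose for contradiction that L is regular, and let p be the pumping length.
Let w = a^p b^{2p+3} ∈ L; note |w| = 3p+3 ≥ p.
By the pumping lemma, w = xyz with |xy| ≤ p and |y| ≥ 1.
Because |xy| ≤ p and w begins with p copies of a, we have y = a^k with 1 ≤ k ≤ p.
Pump with i = 2: xy^2z = a^{p+k} b^{2p+3}. For this to lie in L we would need 2p+3 = 2(p+k)+3, which forces k = 0. But k ≥ 1, so xy^2z ∉ L.
This contradicts the pumping lemma, so L is not regular.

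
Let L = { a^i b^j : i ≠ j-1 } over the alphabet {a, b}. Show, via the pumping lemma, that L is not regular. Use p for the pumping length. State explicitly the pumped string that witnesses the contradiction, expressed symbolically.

a^{p+p!} b^{p+p!+1}

Assume L is regular. Let p be the pumping length given by the pumping lemma.
Choose w = a^p b^{p+p!+1}. Since p ≠ (p+p!+1)-1 = p+p!, w ∈ L; and |w| ≥ p.
The pumping lemma gives a decomposition w = xyz where |xy| ≤ p and y is nonempty.
Because |xy| ≤ p and w begins with p copies of a, we have y = a^k with 1 ≤ k ≤ p.
Since 1 ≤ k ≤ p, k divides p!; set t = 1 + p!/k. Then xy^t z has p + (p!/k)·k = p + p! copies of a. Now the a-count is p+p! and (b-count)-1 = (p+p!+1)-1 = p+p!, so i ≠ j-1 fails. So xy^t z = a^{p+p!} b^{p+p!+1} ∉ L.
This is a contradiction; hence L is not regular.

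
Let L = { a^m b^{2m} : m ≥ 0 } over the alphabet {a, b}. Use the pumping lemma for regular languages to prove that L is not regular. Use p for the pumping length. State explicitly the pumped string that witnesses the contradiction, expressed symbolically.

Suppose for contradiction that L is regular, and let p be the pumping length.
Take w = a^p b^{2p}. Then w ∈ L and |w| = 3p ≥ p.
By the pumping lemma, w = xyz with |xy| ≤ p and |y| ≥ 1.
Because |xy| ≤ p and w begins with p copies of a, we have y = a^k with 1 ≤ k ≤ p.
Pump with i = 2: xy^2z = a^{p+k} b^{2p}. For this to lie in L we would need 2p = 2(p+k), which forces k = 0. But k ≥ 1, so xy^2z ∉ L.
Contradiction. Therefore L is not regular.

a^{p+k} b^{2p}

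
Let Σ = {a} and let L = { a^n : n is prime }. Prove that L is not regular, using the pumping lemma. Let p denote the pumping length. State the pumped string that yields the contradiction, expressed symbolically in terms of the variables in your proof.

Assume L is regular; let p be its pumping constant.
Let q be a prime with q ≥ p+2 (infinitely many primes exist), and take w = a^q ∈ L with |w| = q ≥ p.
The pumping lemma gives a decomposition w = xyz where |xy| ≤ p and |y| ≥ 1.
Then y = a^k for some k with 1 ≤ k ≤ p.
Since 1 ≤ k ≤ p, |xz| = q-k. Pump with i = q+1: |xy^{q+1}z| = (q-k)+(q+1)k = q+qk = q(1+k), which is composite (both factors ≥ 2). So xy^{q+1}z = a^{q(1+k)} ∉ L.
This contradicts the pumping lemma, so L is not regular.

a^{q(1+k)}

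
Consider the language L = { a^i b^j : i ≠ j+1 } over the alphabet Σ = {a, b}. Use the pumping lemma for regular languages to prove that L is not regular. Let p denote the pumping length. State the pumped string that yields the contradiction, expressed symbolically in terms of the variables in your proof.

Toward a contradiction, assume L is regular with pumping length p.
Choose w = a^p b^{p+p!-1}. Since p ≠ (p+p!-1)+1 = p+p!, w ∈ L; and |w| ≥ p.
The pumping lemma gives a decomposition w = xyz where |xy| ≤ p and y is nonempty.
Because |xy| ≤ p and w begins with p copies of a, we have y = a^k with 1 ≤ k ≤ p.
Since 1 ≤ k ≤ p, k divides p!; set t = 1 + p!/k. Then xy^t z has p + (p!/k)·k = p + p! copies of a. Now the a-count is p+p! and (b-count)+1 = (p+p!-1)+1 = p+p!, so i ≠ j+1 fails. So xy^t z = a^{p+p!} b^{p+p!-1} ∉ L.
Contradiction. Therefore L is not regular.

a^{p+p!} b^{p+p!-1}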